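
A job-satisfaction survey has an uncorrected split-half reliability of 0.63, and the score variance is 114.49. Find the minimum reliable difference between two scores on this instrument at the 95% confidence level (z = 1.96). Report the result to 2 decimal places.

14.13

σ = 114.49^(1/2) = 10.70000
Full-length reliability (Spearman-Brown) = 2(0.63)/(1+0.63) ≈ 0.77301
SEM = 10.70000 × √(1 − 0.77301) = 10.70000 × √0.22699 ≈ 10.70000 × 0.47644 ≈ 5.09789
SE_diff = √2 × SEM ≈ 7.20951
Smallest detectable difference = 1.96×7.20951 ≈ 14.13064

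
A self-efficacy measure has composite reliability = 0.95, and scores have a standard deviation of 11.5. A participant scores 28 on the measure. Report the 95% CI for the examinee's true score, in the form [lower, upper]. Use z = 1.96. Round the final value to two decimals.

[22.96, 33.04]

SEM = 11.5000·√(1 − 0.9500) ≈ 2.5715
Margin = 1.96 · 2.5715 ≈ 5.0401
Interval: (22.9599, 33.0401)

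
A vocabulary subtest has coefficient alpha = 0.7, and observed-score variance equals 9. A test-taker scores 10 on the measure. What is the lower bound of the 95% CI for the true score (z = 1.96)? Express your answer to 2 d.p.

SD = √9 ≃ 3.000
The standard error of measurement is 3.000×√(1 − 0.700) ≃ 3.000×0.548 ≃ 1.643.
Margin = 1.96 × 1.643 ≃ 3.221
Lower limit = 10 − 3.221 ≃ 6.779

6.78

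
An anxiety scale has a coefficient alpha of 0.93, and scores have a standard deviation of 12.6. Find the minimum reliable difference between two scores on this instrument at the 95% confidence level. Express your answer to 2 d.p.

SEM = 12.60000 × √(1 − 0.93000) = 12.60000 × √0.07000 ≈ 12.60000 × 0.26458 ≈ 3.33365
SE_diff = √2 × SEM ≈ 4.71449
Smallest detectable difference = 1.96×4.71449 ≈ 9.24040

9.24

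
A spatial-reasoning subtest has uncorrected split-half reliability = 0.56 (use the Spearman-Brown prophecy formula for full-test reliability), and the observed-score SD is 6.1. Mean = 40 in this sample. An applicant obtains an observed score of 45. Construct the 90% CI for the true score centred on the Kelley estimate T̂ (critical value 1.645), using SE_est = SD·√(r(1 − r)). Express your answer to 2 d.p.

[39.07, 48.11]

Spearman-Brown: r = 2(0.56) / (1 + 0.56) = 1.120 / 1.560 ≃ 0.718
T̂ = 0.718(45) + 0.282(40) ≃ 43.590
SE_est = 6.100*√(0.718*0.282) ≃ 2.745
90% CI: 43.590 ± 4.516 ≃ (39.074, 48.105)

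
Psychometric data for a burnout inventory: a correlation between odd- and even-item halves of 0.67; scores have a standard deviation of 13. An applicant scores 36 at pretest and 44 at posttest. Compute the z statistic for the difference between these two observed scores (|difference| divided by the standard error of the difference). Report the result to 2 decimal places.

r_full = 2·0.67 / (1 + 0.67) ≈ 0.8024
SEM = 13.0000 * √(1 − 0.8024) = 13.0000 * √0.1976 ≈ 13.0000 * 0.4445 ≈ 5.7789
SE_diff = SEM * √2 ≈ 5.7789 * 1.4142 ≈ 8.1725
z = |36 − 44| / 8.1725 = 8 / 8.1725 ≈ 0.9789

0.98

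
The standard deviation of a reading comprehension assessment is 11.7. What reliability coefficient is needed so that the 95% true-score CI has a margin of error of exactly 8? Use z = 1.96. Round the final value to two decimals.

0.88

SEM needed = half-width / z = 8/1.96 ≈ 4.08163
r = 1 − (4.08163/11.7)² ≈ 1 − 0.12170 ≈ 0.87830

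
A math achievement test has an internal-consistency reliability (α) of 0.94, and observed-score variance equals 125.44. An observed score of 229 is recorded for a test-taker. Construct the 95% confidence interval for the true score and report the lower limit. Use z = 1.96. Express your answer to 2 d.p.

σ = 125.44^(1/2) = 11.2000
SEM = 11.2000 * √(1 − 0.9400) = 11.2000 * √0.0600 ≈ 11.2000 * 0.2449 ≈ 2.7434
Half-width = 1.96*2.7434 ≈ 5.3771
Lower limit = 229 − 5.3771 ≈ 223.6229

223.62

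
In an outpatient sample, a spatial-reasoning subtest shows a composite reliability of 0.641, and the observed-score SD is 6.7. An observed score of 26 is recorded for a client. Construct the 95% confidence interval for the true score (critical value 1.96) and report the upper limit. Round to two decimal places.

The standard error of measurement is 6.7000×√(1 − 0.6410) ≈ 6.7000×0.5992 ≈ 4.0144.
Margin = 1.96 × 4.0144 ≈ 7.8682
Upper bound: 26 + 7.8682 = 33.8682

33.87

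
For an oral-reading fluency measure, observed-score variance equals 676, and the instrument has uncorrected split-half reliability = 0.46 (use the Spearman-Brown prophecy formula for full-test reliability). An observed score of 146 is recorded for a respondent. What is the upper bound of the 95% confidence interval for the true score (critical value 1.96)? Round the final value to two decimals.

SD = √676 = 26.000
r_full = 2·0.46 / (1 + 0.46) ≃ 0.630
The standard error of measurement is 26.000*√(1 − 0.630) ≃ 26.000*0.608 ≃ 15.812.
Half-width = 1.96*15.812 ≃ 30.992
Upper limit = 146 + 30.992 ≃ 176.992

176.99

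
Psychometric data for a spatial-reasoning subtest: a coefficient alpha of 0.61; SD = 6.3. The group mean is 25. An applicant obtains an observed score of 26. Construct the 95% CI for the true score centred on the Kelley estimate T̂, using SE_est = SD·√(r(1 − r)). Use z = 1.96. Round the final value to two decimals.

[19.59, 31.63]

T̂ = r·X + (1 − r)·M = 0.6100×26 + 0.3900×25 = 15.8600 + 9.7500 ≃ 25.6100
SE_est = SD × √(r(1 − r)) = 6.3000 × √0.2379 ≃ 6.3000 × 0.4877 ≃ 3.0728
95% CI: 25.6100 ± 6.0227 ≃ (19.5873, 31.6327)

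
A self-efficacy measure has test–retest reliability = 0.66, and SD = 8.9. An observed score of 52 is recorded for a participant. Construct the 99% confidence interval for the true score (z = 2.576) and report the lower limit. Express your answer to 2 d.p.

38.63

SEM = 8.90000×√(1 − 0.66000) ≈ 5.18955
2.576 × SEM ≈ 13.36827
Lower limit = 52 − 13.36827 ≈ 38.63173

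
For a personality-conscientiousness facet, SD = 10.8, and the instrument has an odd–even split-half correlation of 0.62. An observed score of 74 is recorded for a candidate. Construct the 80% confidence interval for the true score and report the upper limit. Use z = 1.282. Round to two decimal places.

80.71

r_full = 2·0.62 / (1 + 0.62) ≈ 0.76543
SEM = 10.80000 · √(1 − 0.76543) = 10.80000 · √0.23457 ≈ 10.80000 · 0.48432 ≈ 5.23068
1.282 · SEM ≈ 6.70573
Upper limit = 74 + 6.70573 ≈ 80.70573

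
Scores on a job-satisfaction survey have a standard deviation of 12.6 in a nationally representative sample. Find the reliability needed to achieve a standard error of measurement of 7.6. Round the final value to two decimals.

Required reliability = 1 − (SEM/SD)² = 1 − 0.3638 ≈ 0.6362

0.64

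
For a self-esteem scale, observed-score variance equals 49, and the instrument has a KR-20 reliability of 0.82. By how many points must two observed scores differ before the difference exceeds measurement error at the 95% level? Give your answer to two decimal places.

8.23

SD = √49 = 7.00000
SEM = 7.00000 * √(1 − 0.82000) = 7.00000 * √0.18000 ≈ 7.00000 * 0.42426 ≈ 2.96985
SE_diff = √2 * SEM ≈ 4.20000
Minimum reliable difference = 1.96 * SE_diff ≈ 1.96 * 4.20000 ≈ 8.23200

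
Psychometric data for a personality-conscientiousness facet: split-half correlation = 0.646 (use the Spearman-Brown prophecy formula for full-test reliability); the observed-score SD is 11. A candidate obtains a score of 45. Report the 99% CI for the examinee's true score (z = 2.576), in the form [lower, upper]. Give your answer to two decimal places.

[31.86, 58.14]

r_full = 2·0.646 / (1 + 0.646) ≃ 0.785
SEM = 11.000 × √(1 − 0.785) = 11.000 × √0.215 ≃ 11.000 × 0.464 ≃ 5.101
Half-width = 2.576×5.101 ≃ 13.141
Interval: (31.859, 58.141)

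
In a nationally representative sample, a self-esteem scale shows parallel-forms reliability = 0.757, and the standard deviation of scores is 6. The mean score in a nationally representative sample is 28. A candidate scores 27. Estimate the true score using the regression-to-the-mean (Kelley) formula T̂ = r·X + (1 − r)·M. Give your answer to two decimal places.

Estimated true score = 0.75700*27 + (1 − 0.75700)*28 ≈ 27.24300

27.24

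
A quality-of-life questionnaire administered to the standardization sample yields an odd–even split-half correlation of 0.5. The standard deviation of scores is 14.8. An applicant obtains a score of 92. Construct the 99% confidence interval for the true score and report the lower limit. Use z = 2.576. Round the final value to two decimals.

r_full = 2·0.5 / (1 + 0.5) ≈ 0.667
SEM = 14.800 * √(1 − 0.667) = 14.800 * √0.333 ≈ 14.800 * 0.577 ≈ 8.545
2.576 * SEM ≈ 22.011
Lower bound: 92 − 22.011 = 69.989

69.99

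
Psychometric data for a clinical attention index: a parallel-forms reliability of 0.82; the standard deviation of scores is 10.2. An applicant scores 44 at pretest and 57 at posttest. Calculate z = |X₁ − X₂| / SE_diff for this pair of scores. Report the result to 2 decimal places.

2.12

SEM = 10.200*√(1 − 0.820) ≈ 4.327
SE_diff = SEM * √2 ≈ 4.327 * 1.414 ≈ 6.120
z = |44 − 57| / 6.120 = 13 / 6.120 ≈ 2.124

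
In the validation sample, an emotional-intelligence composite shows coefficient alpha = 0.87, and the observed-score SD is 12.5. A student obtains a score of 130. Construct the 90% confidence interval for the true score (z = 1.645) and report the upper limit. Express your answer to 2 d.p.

137.41

SEM = 12.500*√(1 − 0.870) ≈ 4.507
1.645 * SEM ≈ 7.414
Upper bound: 130 + 7.414 = 137.414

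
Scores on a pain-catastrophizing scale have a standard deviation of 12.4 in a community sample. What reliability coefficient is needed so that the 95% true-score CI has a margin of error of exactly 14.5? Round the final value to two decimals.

0.64

SEM needed = half-width / z = 14.5/1.96 ≈ 7.3980
r = 1 − (7.3980/12.4)² ≈ 1 − 0.3559 ≈ 0.6441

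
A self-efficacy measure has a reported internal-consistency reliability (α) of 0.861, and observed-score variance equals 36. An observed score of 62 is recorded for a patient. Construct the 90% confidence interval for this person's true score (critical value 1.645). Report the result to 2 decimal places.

[58.32, 65.68]

SD = √36 = 6.0000
The standard error of measurement is 6.0000·√(1 − 0.8610) ≈ 6.0000·0.3728 ≈ 2.2370.
Half-width = 1.645·2.2370 ≈ 3.6798
CI = 62 ± 3.6798 → [58.3202, 65.6798]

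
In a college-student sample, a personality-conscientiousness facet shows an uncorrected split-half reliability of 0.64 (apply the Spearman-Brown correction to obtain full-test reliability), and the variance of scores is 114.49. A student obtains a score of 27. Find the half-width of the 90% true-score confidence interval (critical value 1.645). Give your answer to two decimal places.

σ = 114.49^(1/2) = 10.700
r_full = 2·0.64 / (1 + 0.64) ≃ 0.780
The standard error of measurement is 10.700*√(1 − 0.780) ≃ 10.700*0.469 ≃ 5.013.
Half-width = 1.645*5.013 ≃ 8.247

8.25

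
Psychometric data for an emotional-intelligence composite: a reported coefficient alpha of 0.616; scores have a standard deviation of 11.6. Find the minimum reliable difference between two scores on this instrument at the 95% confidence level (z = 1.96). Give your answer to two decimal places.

The standard error of measurement is 11.6000·√(1 − 0.6160) ≈ 11.6000·0.6197 ≈ 7.1883.
SE_diff = √2 · SEM ≈ 10.1657
Smallest detectable difference = 1.96·10.1657 ≈ 19.9248

19.92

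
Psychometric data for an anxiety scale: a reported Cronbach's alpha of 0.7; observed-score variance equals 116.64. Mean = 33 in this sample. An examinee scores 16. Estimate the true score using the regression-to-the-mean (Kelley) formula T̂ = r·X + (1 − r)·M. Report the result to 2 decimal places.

T̂ = r·X + (1 − r)·M = 0.7000·16 + 0.3000·33 = 11.2000 + 9.9000 ≃ 21.1000

21.10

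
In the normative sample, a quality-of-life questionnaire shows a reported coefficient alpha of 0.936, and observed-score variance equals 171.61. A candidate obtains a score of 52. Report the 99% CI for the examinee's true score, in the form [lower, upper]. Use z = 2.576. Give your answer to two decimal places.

[43.46, 60.54]

SD = √171.61 = 13.100
SEM = 13.100 × √(1 − 0.936) = 13.100 × √0.064 ≈ 13.100 × 0.253 ≈ 3.314
Half-width = 2.576×3.314 ≈ 8.537
99% CI: 52 ± 8.537 = [43.463, 60.537]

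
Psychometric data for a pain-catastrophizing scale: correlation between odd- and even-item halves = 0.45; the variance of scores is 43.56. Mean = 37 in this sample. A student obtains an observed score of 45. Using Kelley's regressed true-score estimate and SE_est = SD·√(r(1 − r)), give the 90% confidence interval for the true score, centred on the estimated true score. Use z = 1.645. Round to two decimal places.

[36.70, 47.23]

σ = 43.56^(1/2) = 6.6000
r_full = 2·0.45 / (1 + 0.45) ≈ 0.6207
T̂ = r·X + (1 − r)·M = 0.6207*45 + 0.3793*37 ≈ 27.9310 + 14.0345 ≈ 41.9655
SE_est = SD * √(r(1 − r)) = 6.6000 * √0.2354 ≈ 6.6000 * 0.4852 ≈ 3.2024
90% CI: 41.9655 ± 5.2680 ≈ (36.6975, 47.2335)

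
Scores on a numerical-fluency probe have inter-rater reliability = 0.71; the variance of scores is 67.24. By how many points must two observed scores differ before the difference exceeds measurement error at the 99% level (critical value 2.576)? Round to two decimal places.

16.09

σ = 67.24^(1/2) = 8.200
SEM = 8.200 × √(1 − 0.710) = 8.200 × √0.290 ≈ 8.200 × 0.539 ≈ 4.416
SE_diff = √2 × SEM ≈ 6.245
Smallest detectable difference = 2.576×6.245 ≈ 16.087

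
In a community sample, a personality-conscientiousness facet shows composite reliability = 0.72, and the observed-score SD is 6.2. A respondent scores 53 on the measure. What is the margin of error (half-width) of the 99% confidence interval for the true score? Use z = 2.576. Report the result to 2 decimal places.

8.45

SEM = 6.2000*√(1 − 0.7200) ≃ 3.2807
Margin = 2.576 * 3.2807 ≃ 8.4512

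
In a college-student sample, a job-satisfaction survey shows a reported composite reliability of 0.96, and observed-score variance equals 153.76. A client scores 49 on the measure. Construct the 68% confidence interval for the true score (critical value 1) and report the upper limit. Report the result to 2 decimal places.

SD = √153.76 ≈ 12.400
SEM = 12.400×√(1 − 0.960) ≈ 2.480
Half-width = 1×2.480 ≈ 2.480
Upper bound: 49 + 2.480 = 51.480

51.48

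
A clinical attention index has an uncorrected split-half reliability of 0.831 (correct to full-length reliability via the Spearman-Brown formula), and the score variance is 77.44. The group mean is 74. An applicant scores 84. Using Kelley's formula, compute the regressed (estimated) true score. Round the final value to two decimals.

83.08

r_full = 2·0.831 / (1 + 0.831) ≃ 0.908
T̂ = r·X + (1 − r)·M = 0.908*84 + 0.092*74 ≃ 76.247 + 6.830 ≃ 83.077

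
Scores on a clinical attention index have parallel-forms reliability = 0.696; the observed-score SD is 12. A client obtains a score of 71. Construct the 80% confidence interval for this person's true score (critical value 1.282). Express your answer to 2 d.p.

[62.52, 79.48]

The standard error of measurement is 12.0000*√(1 − 0.6960) ≃ 12.0000*0.5514 ≃ 6.6163.
Half-width = 1.282*6.6163 ≃ 8.4822
CI = 71 ± 8.4822 → [62.5178, 79.4822]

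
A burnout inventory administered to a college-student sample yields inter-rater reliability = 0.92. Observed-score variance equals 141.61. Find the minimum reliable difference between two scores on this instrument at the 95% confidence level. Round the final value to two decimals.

9.33

SD = √141.61 ≈ 11.9000
SEM = 11.9000 * √(1 − 0.9200) = 11.9000 * √0.0800 ≈ 11.9000 * 0.2828 ≈ 3.3658
SE_diff = √2 * SEM ≈ 4.7600
Minimum reliable difference = 1.96 * SE_diff ≈ 1.96 * 4.7600 ≈ 9.3296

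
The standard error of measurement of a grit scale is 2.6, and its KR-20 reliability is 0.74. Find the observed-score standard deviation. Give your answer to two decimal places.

σ = SEM·(1 − r)^(−1/2) ≈ 2.6×1.9612 ≈ 5.0990

5.10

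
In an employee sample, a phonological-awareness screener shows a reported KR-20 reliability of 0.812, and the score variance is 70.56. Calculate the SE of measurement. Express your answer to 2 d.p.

3.64

SD = √70.56 = 8.400
SEM = 8.400 * √(1 − 0.812) = 8.400 * √0.188 ≈ 8.400 * 0.434 ≈ 3.642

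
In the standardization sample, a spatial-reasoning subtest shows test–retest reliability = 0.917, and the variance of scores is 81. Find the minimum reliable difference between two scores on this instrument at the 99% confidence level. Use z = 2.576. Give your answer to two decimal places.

9.45

SD = √81 ≃ 9.000
SEM = 9.000 * √(1 − 0.917) = 9.000 * √0.083 ≃ 9.000 * 0.288 ≃ 2.593
SE_diff = SEM * √2 ≃ 2.593 * 1.414 ≃ 3.667
Smallest detectable difference = 2.576*3.667 ≃ 9.446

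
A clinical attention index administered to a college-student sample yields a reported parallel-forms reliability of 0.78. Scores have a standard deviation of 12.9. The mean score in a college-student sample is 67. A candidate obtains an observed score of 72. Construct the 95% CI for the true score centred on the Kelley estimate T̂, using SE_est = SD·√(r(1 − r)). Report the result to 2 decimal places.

[60.43, 81.37]

T̂ = 0.7800(72) + 0.2200(67) ≈ 70.9000
SE_est = SD * √(r(1 − r)) = 12.9000 * √0.1716 ≈ 12.9000 * 0.4142 ≈ 5.3438
CI = 70.9000 ± 1.96 * 5.3438 → [60.4262, 81.3738]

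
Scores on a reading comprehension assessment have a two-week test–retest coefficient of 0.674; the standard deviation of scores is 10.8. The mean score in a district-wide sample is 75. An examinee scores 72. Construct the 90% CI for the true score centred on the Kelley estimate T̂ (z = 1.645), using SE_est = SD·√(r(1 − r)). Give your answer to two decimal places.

[64.65, 81.31]

T̂ = 0.6740(72) + 0.3260(75) ≃ 72.9780
SE_est = SD × √(r(1 − r)) = 10.8000 × √0.2197 ≃ 10.8000 × 0.4687 ≃ 5.0625
90% CI: 72.9780 ± 8.3278 ≃ (64.6502, 81.3058)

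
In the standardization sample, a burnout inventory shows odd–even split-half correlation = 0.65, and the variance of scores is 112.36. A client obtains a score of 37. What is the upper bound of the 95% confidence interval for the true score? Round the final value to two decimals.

SD = √112.36 ≈ 10.6000
r_full = 2·0.65 / (1 + 0.65) ≈ 0.7879
SEM = 10.6000 × √(1 − 0.7879) = 10.6000 × √0.2121 ≈ 10.6000 × 0.4606 ≈ 4.8820
Margin = 1.96 × 4.8820 ≈ 9.5687
Upper limit = 37 + 9.5687 ≈ 46.5687

46.57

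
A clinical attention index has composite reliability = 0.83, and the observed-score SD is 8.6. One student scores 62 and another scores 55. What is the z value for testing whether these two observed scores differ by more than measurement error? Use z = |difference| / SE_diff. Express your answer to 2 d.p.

1.40

SEM = 8.6000×√(1 − 0.8300) ≈ 3.5459
Standard error of the difference = 3.5459·√2 ≈ 5.0146
z = |62 − 55| / 5.0146 = 7 / 5.0146 ≈ 1.3959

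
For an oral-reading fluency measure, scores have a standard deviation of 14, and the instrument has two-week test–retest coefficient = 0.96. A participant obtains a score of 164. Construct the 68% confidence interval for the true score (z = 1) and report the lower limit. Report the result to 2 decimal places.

161.20

SEM = 14.000 × √(1 − 0.960) = 14.000 × √0.040 ≈ 14.000 × 0.200 ≈ 2.800
Margin = 1 × 2.800 ≈ 2.800
Lower bound: 164 − 2.800 = 161.200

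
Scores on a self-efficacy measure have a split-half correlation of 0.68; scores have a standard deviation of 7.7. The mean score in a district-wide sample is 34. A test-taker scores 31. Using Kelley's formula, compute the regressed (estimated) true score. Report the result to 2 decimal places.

31.57

Spearman-Brown: r = 2(0.68) / (1 + 0.68) = 1.3600 / 1.6800 ≈ 0.8095
Estimated true score = 0.8095·31 + (1 − 0.8095)·34 ≈ 31.5714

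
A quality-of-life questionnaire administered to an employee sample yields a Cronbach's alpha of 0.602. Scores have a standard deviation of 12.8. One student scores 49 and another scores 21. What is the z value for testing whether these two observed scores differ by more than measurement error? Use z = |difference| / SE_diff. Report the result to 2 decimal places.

2.45

SEM = 12.80000 * √(1 − 0.60200) = 12.80000 * √0.39800 ≈ 12.80000 * 0.63087 ≈ 8.07517
Standard error of the difference = 8.07517·√2 ≈ 11.42001
z = |49 − 21| / 11.42001 = 28 / 11.42001 ≈ 2.45184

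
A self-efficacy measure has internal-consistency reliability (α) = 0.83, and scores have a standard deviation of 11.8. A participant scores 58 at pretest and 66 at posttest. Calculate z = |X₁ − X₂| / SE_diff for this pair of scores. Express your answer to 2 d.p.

SEM = 11.80000 × √(1 − 0.83000) = 11.80000 × √0.17000 ≈ 11.80000 × 0.41231 ≈ 4.86526
SE_diff = √2 × SEM ≈ 6.88052
z = 8 / 6.88052 ≈ 1.16270

1.16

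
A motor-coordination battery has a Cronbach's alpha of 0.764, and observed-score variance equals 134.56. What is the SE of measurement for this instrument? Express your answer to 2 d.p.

σ = 134.56^(1/2) = 11.60000
SEM = 11.60000 * √(1 − 0.76400) = 11.60000 * √0.23600 ≈ 11.60000 * 0.48580 ≈ 5.63526

5.64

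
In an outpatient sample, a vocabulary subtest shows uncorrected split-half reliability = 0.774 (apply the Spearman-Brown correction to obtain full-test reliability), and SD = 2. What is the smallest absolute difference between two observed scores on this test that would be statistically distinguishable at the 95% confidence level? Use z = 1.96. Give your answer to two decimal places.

1.98

Full-length reliability (Spearman-Brown) = 2(0.774)/(1+0.774) ≈ 0.873
SEM = 2.000×√(1 − 0.873) ≈ 0.714
SE_diff = √2 × SEM ≈ 1.010
Smallest detectable difference = 1.96×1.010 ≈ 1.979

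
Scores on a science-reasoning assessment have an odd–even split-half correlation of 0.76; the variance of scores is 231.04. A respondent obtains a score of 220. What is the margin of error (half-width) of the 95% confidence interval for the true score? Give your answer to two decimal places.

11.00

σ = 231.04^(1/2) = 15.2000
Full-length reliability (Spearman-Brown) = 2(0.76)/(1+0.76) ≈ 0.8636
SEM = 15.2000 * √(1 − 0.8636) = 15.2000 * √0.1364 ≈ 15.2000 * 0.3693 ≈ 5.6130
Margin = 1.96 * 5.6130 ≈ 11.0014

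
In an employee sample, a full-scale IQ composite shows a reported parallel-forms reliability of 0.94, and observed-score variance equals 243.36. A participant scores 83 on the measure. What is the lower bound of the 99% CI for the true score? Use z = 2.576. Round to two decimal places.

73.16

SD = √243.36 = 15.60000
SEM = 15.60000·√(1 − 0.94000) ≈ 3.82120
2.576 · SEM ≈ 9.84342
Lower bound: 83 − 9.84342 = 73.15658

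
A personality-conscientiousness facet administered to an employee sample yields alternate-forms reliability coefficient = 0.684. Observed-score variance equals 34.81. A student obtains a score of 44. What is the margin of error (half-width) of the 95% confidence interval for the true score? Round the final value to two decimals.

SD = √34.81 ≃ 5.9000
SEM = 5.9000*√(1 − 0.6840) ≃ 3.3166
Half-width = 1.96*3.3166 ≃ 6.5006

6.50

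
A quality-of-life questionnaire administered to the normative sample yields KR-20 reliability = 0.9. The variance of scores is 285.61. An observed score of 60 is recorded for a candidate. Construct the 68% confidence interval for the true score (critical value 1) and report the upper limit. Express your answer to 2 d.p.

SD = √285.61 ≈ 16.900
SEM = 16.900×√(1 − 0.900) ≈ 5.344
Half-width = 1×5.344 ≈ 5.344
Upper limit = 60 + 5.344 ≈ 65.344

65.34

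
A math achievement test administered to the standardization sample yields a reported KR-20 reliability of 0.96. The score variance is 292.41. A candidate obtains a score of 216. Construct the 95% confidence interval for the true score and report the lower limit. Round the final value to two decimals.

209.30

σ = 292.41^(1/2) = 17.1000
SEM = 17.1000·√(1 − 0.9600) ≃ 3.4200
1.96 · SEM ≃ 6.7032
Lower bound: 216 − 6.7032 = 209.2968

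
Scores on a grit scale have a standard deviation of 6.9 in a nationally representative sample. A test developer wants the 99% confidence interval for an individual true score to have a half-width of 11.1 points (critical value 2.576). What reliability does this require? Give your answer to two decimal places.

0.61

SEM needed = half-width / z = 11.1/2.576 ≈ 4.309
r = 1 − (4.309/6.9)² ≈ 1 − 0.390 ≈ 0.610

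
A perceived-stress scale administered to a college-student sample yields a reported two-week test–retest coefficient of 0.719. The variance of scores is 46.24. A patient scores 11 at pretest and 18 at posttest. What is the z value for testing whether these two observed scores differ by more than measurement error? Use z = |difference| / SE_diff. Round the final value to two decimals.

1.37

σ = 46.24^(1/2) = 6.8000
The standard error of measurement is 6.8000*√(1 − 0.7190) ≈ 6.8000*0.5301 ≈ 3.6046.
Standard error of the difference = 3.6046·√2 ≈ 5.0977
z = |11 − 18| / 5.0977 = 7 / 5.0977 ≈ 1.3732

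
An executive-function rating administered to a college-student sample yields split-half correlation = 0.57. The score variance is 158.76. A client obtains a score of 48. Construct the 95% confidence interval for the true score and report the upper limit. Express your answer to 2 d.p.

60.92

σ = 158.76^(1/2) = 12.6000
Spearman-Brown: r = 2(0.57) / (1 + 0.57) = 1.1400 / 1.5700 ≈ 0.7261
The standard error of measurement is 12.6000·√(1 − 0.7261) ≈ 12.6000·0.5233 ≈ 6.5941.
Half-width = 1.96·6.5941 ≈ 12.9244
Upper bound: 48 + 12.9244 = 60.9244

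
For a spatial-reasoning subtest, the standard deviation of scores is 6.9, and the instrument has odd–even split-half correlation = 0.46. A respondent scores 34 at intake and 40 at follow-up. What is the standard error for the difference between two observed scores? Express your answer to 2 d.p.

Spearman-Brown: r = 2(0.46) / (1 + 0.46) = 0.92000 / 1.46000 ≈ 0.63014
SEM = 6.90000 * √(1 − 0.63014) = 6.90000 * √0.36986 ≈ 6.90000 * 0.60816 ≈ 4.19633
SE_diff = √2 * SEM ≈ 5.93451

5.93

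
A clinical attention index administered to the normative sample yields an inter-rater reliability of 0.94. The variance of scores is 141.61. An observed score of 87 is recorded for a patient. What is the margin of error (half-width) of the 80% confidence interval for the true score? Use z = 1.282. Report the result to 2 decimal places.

SD = √141.61 = 11.900
SEM = 11.900×√(1 − 0.940) ≃ 2.915
Margin = 1.282 × 2.915 ≃ 3.737

3.74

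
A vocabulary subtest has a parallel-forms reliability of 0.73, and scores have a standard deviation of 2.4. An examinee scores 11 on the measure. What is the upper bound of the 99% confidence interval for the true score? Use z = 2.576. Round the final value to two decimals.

SEM = 2.40000 · √(1 − 0.73000) = 2.40000 · √0.27000 ≈ 2.40000 · 0.51962 ≈ 1.24708
Half-width = 2.576·1.24708 ≈ 3.21247
Upper limit = 11 + 3.21247 ≈ 14.21247

14.21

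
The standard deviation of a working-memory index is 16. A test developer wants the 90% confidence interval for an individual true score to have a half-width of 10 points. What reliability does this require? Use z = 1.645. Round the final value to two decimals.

0.86

SEM needed = half-width / z = 10/1.645 ≈ 6.079
r = 1 − (SEM / SD)² = 1 − (6.079 / 16)² ≈ 1 − 0.144 ≈ 0.856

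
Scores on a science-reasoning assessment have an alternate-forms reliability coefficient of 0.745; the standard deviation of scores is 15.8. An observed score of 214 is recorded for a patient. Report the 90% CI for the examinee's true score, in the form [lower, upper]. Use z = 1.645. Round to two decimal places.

The standard error of measurement is 15.8000·√(1 − 0.7450) ≈ 15.8000·0.5050 ≈ 7.9786.
1.645 · SEM ≈ 13.1248
Interval: (200.8752, 227.1248)

[200.88, 227.12]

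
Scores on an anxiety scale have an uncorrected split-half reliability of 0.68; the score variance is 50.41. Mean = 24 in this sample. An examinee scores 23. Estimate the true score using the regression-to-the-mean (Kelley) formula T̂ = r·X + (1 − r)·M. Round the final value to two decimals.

23.19

Spearman-Brown: r = 2(0.68) / (1 + 0.68) = 1.360 / 1.680 ≈ 0.810
T̂ = 0.810(23) + 0.190(24) ≈ 23.190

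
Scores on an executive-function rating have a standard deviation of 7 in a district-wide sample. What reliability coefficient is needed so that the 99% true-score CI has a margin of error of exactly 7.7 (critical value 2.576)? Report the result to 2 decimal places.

Required SEM = 7.7 / 2.576 ≈ 2.989
r = 1 − (SEM / SD)² = 1 − (2.989 / 7)² ≈ 1 − 0.182 ≈ 0.818

0.82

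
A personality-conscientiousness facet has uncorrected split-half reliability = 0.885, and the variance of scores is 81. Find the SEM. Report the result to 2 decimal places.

SD = √81 = 9.0000
Full-length reliability (Spearman-Brown) = 2(0.885)/(1+0.885) ≈ 0.9390
SEM = 9.0000*√(1 − 0.9390) ≈ 2.2230

2.22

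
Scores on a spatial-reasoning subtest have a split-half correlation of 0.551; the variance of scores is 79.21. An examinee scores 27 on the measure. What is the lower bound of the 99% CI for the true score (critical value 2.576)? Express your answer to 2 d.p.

σ = 79.21^(1/2) = 8.9000
Full-length reliability (Spearman-Brown) = 2(0.551)/(1+0.551) ≃ 0.7105
The standard error of measurement is 8.9000*√(1 − 0.7105) ≃ 8.9000*0.5380 ≃ 4.7886.
Half-width = 2.576*4.7886 ≃ 12.3354
Lower limit = 27 − 12.3354 ≃ 14.6646

14.66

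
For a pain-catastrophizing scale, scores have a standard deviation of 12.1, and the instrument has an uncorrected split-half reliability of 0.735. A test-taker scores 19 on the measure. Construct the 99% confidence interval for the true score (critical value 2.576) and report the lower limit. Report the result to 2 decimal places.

Spearman-Brown: r = 2(0.735) / (1 + 0.735) = 1.470 / 1.735 ≈ 0.847
SEM = 12.100 × √(1 − 0.847) = 12.100 × √0.153 ≈ 12.100 × 0.391 ≈ 4.729
2.576 × SEM ≈ 12.182
Lower bound: 19 − 12.182 = 6.818

6.82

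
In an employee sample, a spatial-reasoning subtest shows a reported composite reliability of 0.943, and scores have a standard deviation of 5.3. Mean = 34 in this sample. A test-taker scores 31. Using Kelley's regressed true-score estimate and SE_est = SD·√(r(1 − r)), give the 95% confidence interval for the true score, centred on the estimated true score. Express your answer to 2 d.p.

T̂ = 0.943(31) + 0.057(34) ≃ 31.171
SE_est = 5.300*√(0.943*0.057) ≃ 1.229
CI = 31.171 ± 1.96 * 1.229 → [28.763, 33.579]

[28.76, 33.58]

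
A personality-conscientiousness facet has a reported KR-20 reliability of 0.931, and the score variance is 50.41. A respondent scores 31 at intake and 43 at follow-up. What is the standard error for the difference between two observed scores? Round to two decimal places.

2.64

σ = 50.41^(1/2) = 7.1000
SEM = 7.1000 × √(1 − 0.9310) = 7.1000 × √0.0690 ≈ 7.1000 × 0.2627 ≈ 1.8650
Standard error of the difference = 1.8650·√2 ≈ 2.6375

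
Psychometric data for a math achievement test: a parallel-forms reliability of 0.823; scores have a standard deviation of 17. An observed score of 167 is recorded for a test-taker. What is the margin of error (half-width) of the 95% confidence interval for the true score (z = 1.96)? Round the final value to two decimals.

14.02

SEM = 17.000 · √(1 − 0.823) = 17.000 · √0.177 ≃ 17.000 · 0.421 ≃ 7.152
1.96 · SEM ≃ 14.018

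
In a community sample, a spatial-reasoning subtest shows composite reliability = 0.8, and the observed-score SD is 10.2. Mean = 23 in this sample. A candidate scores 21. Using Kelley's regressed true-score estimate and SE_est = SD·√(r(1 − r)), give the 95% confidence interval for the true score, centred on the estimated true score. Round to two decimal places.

[13.40, 29.40]

T̂ = r·X + (1 − r)·M = 0.8000×21 + 0.2000×23 = 16.8000 + 4.6000 ≈ 21.4000
SE_est = SD × √(r(1 − r)) = 10.2000 × √0.1600 ≈ 10.2000 × 0.4000 ≈ 4.0800
CI = 21.4000 ± 1.96 × 4.0800 → [13.4032, 29.3968]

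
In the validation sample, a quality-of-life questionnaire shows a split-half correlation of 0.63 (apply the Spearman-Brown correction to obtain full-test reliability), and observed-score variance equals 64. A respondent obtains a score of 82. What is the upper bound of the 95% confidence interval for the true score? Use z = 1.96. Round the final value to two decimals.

σ = 64^(1/2) = 8.000
r_full = 2·0.63 / (1 + 0.63) ≈ 0.773
The standard error of measurement is 8.000×√(1 − 0.773) ≈ 8.000×0.476 ≈ 3.812.
1.96 × SEM ≈ 7.471
Upper limit = 82 + 7.471 ≈ 89.471

89.47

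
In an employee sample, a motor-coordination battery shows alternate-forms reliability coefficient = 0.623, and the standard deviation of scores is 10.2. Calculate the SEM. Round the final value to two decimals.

6.26

SEM = 10.200·√(1 − 0.623) ≈ 6.263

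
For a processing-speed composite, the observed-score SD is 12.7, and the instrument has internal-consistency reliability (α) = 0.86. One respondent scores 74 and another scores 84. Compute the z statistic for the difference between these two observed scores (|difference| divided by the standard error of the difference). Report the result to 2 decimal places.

1.49

SEM = 12.7000 × √(1 − 0.8600) = 12.7000 × √0.1400 ≈ 12.7000 × 0.3742 ≈ 4.7519
SE_diff = √2 × SEM ≈ 6.7202
z = 10 / 6.7202 ≈ 1.4880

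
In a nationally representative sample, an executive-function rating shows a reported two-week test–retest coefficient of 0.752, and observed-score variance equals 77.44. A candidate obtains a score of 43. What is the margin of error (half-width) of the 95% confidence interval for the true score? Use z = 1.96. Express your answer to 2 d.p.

SD = √77.44 = 8.80000
SEM = 8.80000×√(1 − 0.75200) ≈ 4.38236
Margin = 1.96 × 4.38236 ≈ 8.58943

8.59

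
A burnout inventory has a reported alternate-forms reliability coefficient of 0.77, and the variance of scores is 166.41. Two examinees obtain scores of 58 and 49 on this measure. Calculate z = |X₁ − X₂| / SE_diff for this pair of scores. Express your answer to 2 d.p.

1.03

SD = √166.41 ≃ 12.900
SEM = 12.900*√(1 − 0.770) ≃ 6.187
SE_diff = √2 * SEM ≃ 8.749
z = 9 / 8.749 ≃ 1.029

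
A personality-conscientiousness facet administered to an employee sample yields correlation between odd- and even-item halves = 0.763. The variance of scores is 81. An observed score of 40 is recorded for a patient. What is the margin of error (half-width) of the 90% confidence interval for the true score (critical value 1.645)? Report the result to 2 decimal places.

5.43

σ = 81^(1/2) = 9.0000
r_full = 2·0.763 / (1 + 0.763) ≃ 0.8656
SEM = 9.0000 · √(1 − 0.8656) = 9.0000 · √0.1344 ≃ 9.0000 · 0.3666 ≃ 3.2998
Half-width = 1.645·3.2998 ≃ 5.4282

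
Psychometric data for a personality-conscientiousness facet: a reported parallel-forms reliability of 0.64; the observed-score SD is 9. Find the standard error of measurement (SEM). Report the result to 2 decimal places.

5.40

The standard error of measurement is 9.0000·√(1 − 0.6400) ≈ 9.0000·0.6000 ≈ 5.4000.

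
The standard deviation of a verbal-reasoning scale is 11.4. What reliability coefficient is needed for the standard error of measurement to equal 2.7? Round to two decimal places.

0.94

Required reliability = 1 − (SEM/SD)² = 1 − 0.05609 ≈ 0.94391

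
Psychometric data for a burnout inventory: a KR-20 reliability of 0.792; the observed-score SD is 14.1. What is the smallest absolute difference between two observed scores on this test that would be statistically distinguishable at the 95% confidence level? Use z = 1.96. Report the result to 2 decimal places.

17.82

SEM = 14.1000 × √(1 − 0.7920) = 14.1000 × √0.2080 ≈ 14.1000 × 0.4561 ≈ 6.4306
SE_diff = √2 × SEM ≈ 9.0942
Minimum reliable difference = 1.96 × SE_diff ≈ 1.96 × 9.0942 ≈ 17.8247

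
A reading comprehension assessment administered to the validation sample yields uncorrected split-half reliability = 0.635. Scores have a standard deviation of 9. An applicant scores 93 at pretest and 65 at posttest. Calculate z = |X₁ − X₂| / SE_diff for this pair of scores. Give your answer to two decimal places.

4.66

r_full = 2·0.635 / (1 + 0.635) ≈ 0.777
SEM = 9.000×√(1 − 0.777) ≈ 4.252
SE_diff = √2 × SEM ≈ 6.014
z = |93 − 65| / 6.014 = 28 / 6.014 ≈ 4.656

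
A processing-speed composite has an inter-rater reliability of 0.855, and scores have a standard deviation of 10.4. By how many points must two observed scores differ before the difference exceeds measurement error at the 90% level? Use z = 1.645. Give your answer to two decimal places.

9.21

SEM = 10.400 · √(1 − 0.855) = 10.400 · √0.145 ≈ 10.400 · 0.381 ≈ 3.960
SE_diff = SEM · √2 ≈ 3.960 · 1.414 ≈ 5.601
Minimum reliable difference = 1.645 · SE_diff ≈ 1.645 · 5.601 ≈ 9.213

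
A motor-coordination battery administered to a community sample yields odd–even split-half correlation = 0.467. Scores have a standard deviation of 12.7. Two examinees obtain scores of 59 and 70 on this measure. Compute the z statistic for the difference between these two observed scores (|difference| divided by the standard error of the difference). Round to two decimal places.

1.02

r_full = 2·0.467 / (1 + 0.467) ≈ 0.6367
SEM = 12.7000 * √(1 − 0.6367) = 12.7000 * √0.3633 ≈ 12.7000 * 0.6028 ≈ 7.6551
SE_diff = √2 * SEM ≈ 10.8260
z = 11 / 10.8260 ≈ 1.0161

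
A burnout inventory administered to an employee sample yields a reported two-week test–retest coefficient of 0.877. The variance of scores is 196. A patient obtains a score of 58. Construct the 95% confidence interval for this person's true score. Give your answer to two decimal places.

[48.38, 67.62]

SD = √196 = 14.0000
SEM = 14.0000 × √(1 − 0.8770) = 14.0000 × √0.1230 ≈ 14.0000 × 0.3507 ≈ 4.9100
Margin = 1.96 × 4.9100 ≈ 9.6236
95% CI: 58 ± 9.6236 = [48.3764, 67.6236]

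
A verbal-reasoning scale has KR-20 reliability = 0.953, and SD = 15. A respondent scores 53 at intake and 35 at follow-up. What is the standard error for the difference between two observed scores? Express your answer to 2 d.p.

4.60

SEM = 15.0000×√(1 − 0.9530) ≈ 3.2519
Standard error of the difference = 3.2519·√2 ≈ 4.5989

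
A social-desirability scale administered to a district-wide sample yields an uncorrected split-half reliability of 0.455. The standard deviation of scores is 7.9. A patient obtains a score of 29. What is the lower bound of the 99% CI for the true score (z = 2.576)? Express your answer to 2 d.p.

Spearman-Brown: r = 2(0.455) / (1 + 0.455) = 0.91000 / 1.45500 ≈ 0.62543
The standard error of measurement is 7.90000*√(1 − 0.62543) ≈ 7.90000*0.61202 ≈ 4.83497.
Margin = 2.576 * 4.83497 ≈ 12.45488
Lower bound: 29 − 12.45488 = 16.54512

16.55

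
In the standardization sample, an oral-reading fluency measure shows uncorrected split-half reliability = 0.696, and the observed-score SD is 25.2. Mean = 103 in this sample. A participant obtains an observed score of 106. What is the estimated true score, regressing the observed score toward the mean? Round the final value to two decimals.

105.46

Spearman-Brown: r = 2(0.696) / (1 + 0.696) = 1.3920 / 1.6960 ≈ 0.8208
T̂ = 0.8208(106) + 0.1792(103) ≈ 105.4623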